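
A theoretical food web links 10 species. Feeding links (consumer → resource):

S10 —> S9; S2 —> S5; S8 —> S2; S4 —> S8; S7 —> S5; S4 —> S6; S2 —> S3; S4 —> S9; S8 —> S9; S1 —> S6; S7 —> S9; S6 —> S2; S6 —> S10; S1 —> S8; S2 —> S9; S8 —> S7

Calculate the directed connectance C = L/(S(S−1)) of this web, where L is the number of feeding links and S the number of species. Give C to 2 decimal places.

C = 0.18

The web has S = 10 species and L = 16 feeding links.
C = L / (S(S−1)) = 16 / 90 = 0.1778 ≈ 0.18.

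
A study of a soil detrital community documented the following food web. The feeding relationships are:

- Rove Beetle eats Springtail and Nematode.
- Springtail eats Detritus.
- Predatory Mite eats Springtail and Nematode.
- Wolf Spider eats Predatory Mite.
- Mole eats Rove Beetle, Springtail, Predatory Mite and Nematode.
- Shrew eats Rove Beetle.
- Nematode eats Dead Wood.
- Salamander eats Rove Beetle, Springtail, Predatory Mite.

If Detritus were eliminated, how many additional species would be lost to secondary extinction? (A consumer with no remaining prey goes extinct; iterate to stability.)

Remove Detritus.
Round 1: Springtail (all prey gone) → extinct.
No further losses. Total secondary extinctions: 1.

1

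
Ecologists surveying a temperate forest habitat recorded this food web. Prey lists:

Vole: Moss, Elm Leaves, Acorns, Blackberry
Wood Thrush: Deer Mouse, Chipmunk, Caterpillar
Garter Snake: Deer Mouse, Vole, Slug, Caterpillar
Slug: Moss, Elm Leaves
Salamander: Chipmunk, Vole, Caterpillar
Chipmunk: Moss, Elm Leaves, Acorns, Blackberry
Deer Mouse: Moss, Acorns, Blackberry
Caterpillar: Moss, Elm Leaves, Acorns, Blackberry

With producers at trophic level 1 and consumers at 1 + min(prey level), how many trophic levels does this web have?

3

Producers (level 1): Moss, Elm Leaves, Acorns, Blackberry.
Following each consumer down to its lowest-level prey: Moss → Caterpillar → Garter Snake (levels 1 through 3).
All prey of Garter Snake (Caterpillar 2, Deer Mouse 2, Vole 2, Slug 2) are at level 2 or above, so Garter Snake is at level 1 + 2 = 3.
Every consumer has at least one prey at level 2 or below, so none exceeds level 3.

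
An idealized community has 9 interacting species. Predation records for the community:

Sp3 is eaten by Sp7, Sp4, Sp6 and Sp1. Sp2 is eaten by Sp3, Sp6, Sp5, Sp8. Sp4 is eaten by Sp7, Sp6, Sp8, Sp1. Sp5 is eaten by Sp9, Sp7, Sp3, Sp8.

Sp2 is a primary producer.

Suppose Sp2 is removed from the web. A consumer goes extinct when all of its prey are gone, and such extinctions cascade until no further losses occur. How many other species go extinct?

Remove Sp2.
Round 1: Sp5 (all prey gone) → extinct.
Round 2: Sp3 (all prey gone), Sp9 (all prey gone) → extinct.
Round 3: Sp4 (all prey gone) → extinct.
Round 4: Sp7 (all prey gone), Sp1 (all prey gone), Sp6 (all prey gone), Sp8 (all prey gone) → extinct.
No further losses. Total secondary extinctions: 8.

8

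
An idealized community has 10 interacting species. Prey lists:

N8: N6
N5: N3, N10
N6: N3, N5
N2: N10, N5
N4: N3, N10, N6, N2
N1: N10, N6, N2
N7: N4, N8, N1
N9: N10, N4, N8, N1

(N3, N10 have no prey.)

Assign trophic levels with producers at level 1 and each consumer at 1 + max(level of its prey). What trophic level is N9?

Trophic level 5

N3 is a producer → level 1.
N5 eats N3 (level 1); other prey at levels: N10 1 → level 2.
N6 eats N5 (level 2); other prey at levels: N3 1 → level 3.
N4 eats N6 (level 3); other prey at levels: N3 1, N10 1, N2 3 → level 4.
N9 eats N4 (level 4); other prey at levels: N10 1, N8 4, N1 4 → level 5.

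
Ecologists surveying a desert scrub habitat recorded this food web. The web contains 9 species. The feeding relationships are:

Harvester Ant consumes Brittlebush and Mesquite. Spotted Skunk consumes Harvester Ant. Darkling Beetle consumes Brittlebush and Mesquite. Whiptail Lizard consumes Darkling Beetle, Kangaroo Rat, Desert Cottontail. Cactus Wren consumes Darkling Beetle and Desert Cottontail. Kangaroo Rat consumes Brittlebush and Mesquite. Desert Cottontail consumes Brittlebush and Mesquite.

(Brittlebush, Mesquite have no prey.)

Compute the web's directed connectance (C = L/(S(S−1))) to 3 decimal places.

C = 0.194

The web has S = 9 species and L = 14 feeding links.
C = L / (S(S−1)) = 14 / 72 = 0.1944 ≈ 0.194.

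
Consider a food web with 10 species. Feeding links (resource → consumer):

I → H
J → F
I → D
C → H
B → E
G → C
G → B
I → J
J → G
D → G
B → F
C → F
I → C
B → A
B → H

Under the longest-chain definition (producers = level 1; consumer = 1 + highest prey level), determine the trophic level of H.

Trophic level 5

I is a producer → level 1.
J eats I → level 2.
G eats J (level 2); other prey at levels: D 2 → level 3.
B eats G → level 4.
H eats B (level 4); other prey at levels: I 1, C 4 → level 5.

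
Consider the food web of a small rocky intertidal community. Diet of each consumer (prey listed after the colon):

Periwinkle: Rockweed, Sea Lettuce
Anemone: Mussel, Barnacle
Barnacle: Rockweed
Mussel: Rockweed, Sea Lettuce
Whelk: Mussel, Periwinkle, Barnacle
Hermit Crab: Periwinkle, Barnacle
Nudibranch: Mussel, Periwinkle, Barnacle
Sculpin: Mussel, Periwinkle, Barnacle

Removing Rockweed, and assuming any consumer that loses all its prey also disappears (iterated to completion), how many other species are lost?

1

Remove Rockweed.
Round 1: Barnacle (all prey gone) → extinct.
No further losses. Total secondary extinctions: 1.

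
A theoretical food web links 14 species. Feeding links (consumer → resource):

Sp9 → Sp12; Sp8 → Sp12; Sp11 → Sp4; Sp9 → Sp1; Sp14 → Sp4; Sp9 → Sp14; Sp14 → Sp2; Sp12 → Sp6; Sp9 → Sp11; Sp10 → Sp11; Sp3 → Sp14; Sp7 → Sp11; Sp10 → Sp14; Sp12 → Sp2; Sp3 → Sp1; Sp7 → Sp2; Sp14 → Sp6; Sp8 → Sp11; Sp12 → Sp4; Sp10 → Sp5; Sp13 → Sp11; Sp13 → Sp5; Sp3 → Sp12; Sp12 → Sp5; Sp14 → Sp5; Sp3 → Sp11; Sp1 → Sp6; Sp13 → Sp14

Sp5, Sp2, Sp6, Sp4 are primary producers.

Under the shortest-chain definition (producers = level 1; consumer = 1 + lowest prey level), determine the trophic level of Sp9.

Trophic level 3

Sp4 is a producer → level 1.
Sp11 eats Sp4 → level 2.
Sp9 eats Sp11 → level 3.
No prey of Sp9 is below level 2, so 3 is the minimum.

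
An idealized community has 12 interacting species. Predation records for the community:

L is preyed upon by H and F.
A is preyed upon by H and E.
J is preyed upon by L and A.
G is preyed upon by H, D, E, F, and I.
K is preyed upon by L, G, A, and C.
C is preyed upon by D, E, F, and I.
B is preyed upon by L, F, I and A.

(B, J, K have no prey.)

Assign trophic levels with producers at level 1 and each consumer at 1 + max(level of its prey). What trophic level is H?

Trophic level 3

B is a producer → level 1.
L eats B (level 1); other prey at levels: J 1, K 1 → level 2.
H eats L (level 2); other prey at levels: A 2, G 2 → level 3.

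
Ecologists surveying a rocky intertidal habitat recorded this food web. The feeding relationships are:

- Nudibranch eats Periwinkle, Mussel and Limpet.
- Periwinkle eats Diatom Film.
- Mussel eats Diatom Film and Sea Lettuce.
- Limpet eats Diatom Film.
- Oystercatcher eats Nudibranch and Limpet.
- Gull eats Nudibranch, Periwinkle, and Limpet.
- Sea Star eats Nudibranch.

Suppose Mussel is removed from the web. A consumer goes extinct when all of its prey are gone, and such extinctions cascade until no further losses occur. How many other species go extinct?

Remove Mussel.
Every predator of it retains at least one other prey: Nudibranch still has Limpet, Periwinkle.
No consumer loses all prey, so no secondary extinctions occur.

0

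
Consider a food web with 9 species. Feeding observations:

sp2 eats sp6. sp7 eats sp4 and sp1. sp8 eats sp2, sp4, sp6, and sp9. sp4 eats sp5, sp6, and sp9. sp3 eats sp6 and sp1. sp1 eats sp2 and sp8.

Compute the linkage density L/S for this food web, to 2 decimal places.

L/S = 1.56

There are L = 14 links among S = 9 species.
L/S = 14/9 = 1.5556 ≈ 1.56.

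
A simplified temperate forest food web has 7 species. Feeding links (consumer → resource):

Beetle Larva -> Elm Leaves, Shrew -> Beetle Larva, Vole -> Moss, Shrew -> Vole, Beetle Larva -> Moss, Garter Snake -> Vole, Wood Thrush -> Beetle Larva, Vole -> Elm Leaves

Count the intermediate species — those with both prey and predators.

Intermediate species (has both prey and predators): Beetle Larva, Vole.
Count: 2.

2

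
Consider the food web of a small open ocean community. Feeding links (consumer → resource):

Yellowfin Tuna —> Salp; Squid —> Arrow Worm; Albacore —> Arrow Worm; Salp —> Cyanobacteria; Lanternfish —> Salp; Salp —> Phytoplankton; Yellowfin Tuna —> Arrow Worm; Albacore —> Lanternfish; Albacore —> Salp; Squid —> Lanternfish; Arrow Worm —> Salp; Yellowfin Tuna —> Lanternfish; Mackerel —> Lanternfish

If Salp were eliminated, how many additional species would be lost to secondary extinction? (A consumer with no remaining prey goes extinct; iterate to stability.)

Remove Salp.
Round 1: Lanternfish (all prey gone), Arrow Worm (all prey gone) → extinct.
Round 2: Mackerel (all prey gone), Squid (all prey gone), Yellowfin Tuna (all prey gone), Albacore (all prey gone) → extinct.
No further losses. Total secondary extinctions: 6.

6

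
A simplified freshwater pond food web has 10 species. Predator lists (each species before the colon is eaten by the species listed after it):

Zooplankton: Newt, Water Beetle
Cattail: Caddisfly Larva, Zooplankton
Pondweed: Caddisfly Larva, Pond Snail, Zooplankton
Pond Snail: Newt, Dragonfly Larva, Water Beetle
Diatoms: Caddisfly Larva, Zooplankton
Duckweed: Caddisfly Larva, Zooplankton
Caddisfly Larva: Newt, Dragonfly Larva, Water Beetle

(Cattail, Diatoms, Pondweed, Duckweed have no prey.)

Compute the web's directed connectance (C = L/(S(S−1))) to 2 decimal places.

The web has S = 10 species and L = 17 feeding links.
C = L / (S(S−1)) = 17 / 90 = 0.1889 ≈ 0.19.

C = 0.19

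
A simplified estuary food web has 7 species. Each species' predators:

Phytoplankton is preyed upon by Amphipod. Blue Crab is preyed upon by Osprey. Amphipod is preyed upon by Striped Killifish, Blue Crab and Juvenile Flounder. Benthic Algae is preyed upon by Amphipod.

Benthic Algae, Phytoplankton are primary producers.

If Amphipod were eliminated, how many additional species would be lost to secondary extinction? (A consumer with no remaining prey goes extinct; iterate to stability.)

Remove Amphipod.
Round 1: Striped Killifish (all prey gone), Juvenile Flounder (all prey gone), Blue Crab (all prey gone) → extinct.
Round 2: Osprey (all prey gone) → extinct.
No further losses. Total secondary extinctions: 4.

4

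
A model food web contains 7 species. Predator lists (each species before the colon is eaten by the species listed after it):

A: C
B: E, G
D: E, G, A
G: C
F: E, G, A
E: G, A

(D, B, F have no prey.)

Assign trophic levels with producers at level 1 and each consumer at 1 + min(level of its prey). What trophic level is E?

Trophic level 2

D is a producer → level 1.
E eats D → level 2.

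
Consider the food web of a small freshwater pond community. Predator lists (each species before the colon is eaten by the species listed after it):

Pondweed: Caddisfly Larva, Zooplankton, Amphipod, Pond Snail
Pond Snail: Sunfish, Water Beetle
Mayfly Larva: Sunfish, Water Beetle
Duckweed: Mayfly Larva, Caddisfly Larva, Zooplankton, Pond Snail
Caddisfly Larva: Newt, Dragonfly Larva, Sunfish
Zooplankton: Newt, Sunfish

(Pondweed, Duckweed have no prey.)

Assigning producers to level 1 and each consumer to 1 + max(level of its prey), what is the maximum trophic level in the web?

Producers (level 1): Pondweed, Duckweed.
Duckweed → Mayfly Larva → Sunfish gives Sunfish level 3.
No species has a prey at level 3, so no species reaches level 4.

3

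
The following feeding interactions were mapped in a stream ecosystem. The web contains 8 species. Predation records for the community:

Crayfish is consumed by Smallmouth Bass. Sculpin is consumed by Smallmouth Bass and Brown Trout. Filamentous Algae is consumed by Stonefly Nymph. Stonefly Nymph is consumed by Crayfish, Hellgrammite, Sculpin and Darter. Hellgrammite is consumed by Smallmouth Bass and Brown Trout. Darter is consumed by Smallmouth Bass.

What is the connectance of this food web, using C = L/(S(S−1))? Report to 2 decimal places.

C = 0.20

The web has S = 8 species and L = 11 feeding links.
C = L / (S(S−1)) = 11 / 56 = 0.1964 ≈ 0.20.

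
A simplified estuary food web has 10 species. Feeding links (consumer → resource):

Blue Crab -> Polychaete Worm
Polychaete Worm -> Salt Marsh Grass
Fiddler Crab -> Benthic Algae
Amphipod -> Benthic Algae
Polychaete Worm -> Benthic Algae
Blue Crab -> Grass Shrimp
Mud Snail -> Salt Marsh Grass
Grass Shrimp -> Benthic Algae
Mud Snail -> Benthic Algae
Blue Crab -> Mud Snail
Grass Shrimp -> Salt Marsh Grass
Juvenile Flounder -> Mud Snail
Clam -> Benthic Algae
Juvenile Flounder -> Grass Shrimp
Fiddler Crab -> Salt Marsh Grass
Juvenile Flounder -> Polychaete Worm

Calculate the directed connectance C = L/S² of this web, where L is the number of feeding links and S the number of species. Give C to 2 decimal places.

The web has S = 10 species and L = 16 feeding links.
C = L / S² = 16 / 100 = 0.1600 ≈ 0.16.

C = 0.16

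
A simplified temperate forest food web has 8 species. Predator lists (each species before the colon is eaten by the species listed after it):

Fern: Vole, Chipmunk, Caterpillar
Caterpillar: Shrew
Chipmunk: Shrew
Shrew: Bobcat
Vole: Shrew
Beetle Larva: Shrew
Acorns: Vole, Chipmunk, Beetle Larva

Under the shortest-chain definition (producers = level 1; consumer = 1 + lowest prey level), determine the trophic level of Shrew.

Acorns is a producer → level 1.
Vole eats Acorns → level 2.
Shrew eats Vole → level 3.
No prey of Shrew is below level 2, so 3 is the minimum.

Trophic level 3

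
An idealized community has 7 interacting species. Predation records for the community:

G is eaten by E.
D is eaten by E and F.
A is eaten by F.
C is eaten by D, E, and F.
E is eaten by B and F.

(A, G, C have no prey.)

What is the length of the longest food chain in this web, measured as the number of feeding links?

One longest chain: C → D → E → B.
It has 4 species and 3 links.

3 links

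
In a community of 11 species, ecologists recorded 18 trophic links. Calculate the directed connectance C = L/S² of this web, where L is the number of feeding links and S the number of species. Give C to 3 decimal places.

The web has S = 11 species and L = 18 feeding links.
C = L / S² = 18 / 121 = 0.1488 ≈ 0.149.

C = 0.149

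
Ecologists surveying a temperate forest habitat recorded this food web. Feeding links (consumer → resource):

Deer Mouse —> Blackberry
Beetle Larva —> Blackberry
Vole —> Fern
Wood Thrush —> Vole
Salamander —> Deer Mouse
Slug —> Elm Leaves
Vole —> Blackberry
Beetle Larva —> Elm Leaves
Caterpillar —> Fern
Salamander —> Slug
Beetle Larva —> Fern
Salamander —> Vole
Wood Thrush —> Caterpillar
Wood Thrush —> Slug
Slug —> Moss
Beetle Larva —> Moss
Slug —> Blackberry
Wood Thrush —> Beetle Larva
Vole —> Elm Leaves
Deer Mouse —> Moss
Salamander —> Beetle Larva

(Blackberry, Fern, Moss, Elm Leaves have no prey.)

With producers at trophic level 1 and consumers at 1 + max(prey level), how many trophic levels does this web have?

3

Producers (level 1): Blackberry, Fern, Moss, Elm Leaves.
Blackberry → Vole → Salamander gives Salamander level 3.
No species has a prey at level 3, so no species reaches level 4.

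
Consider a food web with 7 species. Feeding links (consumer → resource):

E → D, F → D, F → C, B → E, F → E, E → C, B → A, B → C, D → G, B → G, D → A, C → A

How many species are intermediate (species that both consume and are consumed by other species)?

3

Intermediate species (has both prey and predators): D, C, E.
Count: 3.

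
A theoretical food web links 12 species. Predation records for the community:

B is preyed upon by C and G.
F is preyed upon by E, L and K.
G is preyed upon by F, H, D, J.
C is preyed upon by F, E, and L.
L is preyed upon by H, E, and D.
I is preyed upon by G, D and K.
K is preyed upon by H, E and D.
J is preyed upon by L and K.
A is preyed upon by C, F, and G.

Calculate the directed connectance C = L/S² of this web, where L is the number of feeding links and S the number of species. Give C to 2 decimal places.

C = 0.18

The web has S = 12 species and L = 26 feeding links.
C = L / S² = 26 / 144 = 0.1806 ≈ 0.18.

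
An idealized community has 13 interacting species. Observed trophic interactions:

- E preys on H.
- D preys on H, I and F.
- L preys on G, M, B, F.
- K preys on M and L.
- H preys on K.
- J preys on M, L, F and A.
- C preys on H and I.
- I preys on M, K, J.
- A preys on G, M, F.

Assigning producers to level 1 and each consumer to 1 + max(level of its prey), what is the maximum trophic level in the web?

5

Producers (level 1): M, B, F, G.
M → L → K → H → C gives C level 5.
No species has a prey at level 5, so no species reaches level 6.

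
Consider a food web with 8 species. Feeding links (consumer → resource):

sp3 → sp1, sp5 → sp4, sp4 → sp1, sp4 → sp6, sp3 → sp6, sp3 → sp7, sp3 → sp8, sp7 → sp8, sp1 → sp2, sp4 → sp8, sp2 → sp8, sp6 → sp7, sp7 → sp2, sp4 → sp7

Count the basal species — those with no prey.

Basal species (no prey listed): sp8.
Count: 1.

1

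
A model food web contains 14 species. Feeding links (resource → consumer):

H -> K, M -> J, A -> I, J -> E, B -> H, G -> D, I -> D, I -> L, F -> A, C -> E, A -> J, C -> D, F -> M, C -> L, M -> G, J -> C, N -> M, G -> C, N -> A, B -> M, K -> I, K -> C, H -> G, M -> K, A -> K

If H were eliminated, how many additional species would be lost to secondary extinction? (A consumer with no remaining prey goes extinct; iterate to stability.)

Remove H.
Every predator of it retains at least one other prey: K still has A, M; G still has M.
No consumer loses all prey, so no secondary extinctions occur.

0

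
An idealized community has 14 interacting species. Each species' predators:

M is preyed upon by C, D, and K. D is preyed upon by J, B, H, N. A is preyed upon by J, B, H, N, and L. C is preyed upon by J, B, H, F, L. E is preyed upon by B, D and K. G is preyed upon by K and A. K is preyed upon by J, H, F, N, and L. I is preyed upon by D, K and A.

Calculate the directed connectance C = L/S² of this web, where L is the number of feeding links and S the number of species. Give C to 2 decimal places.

The web has S = 14 species and L = 30 feeding links.
C = L / S² = 30 / 196 = 0.1531 ≈ 0.15.

C = 0.15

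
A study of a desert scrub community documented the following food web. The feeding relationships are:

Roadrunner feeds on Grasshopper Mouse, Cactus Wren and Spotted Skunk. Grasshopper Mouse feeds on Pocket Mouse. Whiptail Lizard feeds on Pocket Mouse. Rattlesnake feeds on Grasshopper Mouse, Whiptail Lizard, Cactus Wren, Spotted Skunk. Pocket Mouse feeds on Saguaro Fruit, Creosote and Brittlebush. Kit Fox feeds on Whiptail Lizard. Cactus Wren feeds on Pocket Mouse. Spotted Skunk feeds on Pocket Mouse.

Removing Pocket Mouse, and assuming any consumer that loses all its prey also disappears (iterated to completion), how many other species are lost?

Remove Pocket Mouse.
Round 1: Whiptail Lizard (all prey gone), Spotted Skunk (all prey gone), Grasshopper Mouse (all prey gone), Cactus Wren (all prey gone) → extinct.
Round 2: Kit Fox (all prey gone), Rattlesnake (all prey gone), Roadrunner (all prey gone) → extinct.
No further losses. Total secondary extinctions: 7.

7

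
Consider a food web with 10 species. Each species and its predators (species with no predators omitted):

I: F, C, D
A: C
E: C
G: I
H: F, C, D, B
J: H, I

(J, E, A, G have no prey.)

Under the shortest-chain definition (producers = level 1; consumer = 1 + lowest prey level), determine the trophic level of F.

Trophic level 3

J is a producer → level 1.
H eats J → level 2.
F eats H → level 3.
No prey of F is below level 2, so 3 is the minimum.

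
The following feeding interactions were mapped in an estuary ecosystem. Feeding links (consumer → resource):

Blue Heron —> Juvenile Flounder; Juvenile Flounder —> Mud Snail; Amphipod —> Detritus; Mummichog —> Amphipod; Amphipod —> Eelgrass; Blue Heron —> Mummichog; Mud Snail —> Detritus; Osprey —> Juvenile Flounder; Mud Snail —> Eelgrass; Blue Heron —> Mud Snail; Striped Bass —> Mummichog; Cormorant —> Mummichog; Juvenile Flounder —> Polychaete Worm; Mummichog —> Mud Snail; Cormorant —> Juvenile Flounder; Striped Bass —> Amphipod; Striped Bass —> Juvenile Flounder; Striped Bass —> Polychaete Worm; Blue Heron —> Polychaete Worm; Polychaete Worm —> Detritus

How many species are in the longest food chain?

One longest chain: Detritus → Mud Snail → Juvenile Flounder → Cormorant.
It has 4 species and 3 links.

4 species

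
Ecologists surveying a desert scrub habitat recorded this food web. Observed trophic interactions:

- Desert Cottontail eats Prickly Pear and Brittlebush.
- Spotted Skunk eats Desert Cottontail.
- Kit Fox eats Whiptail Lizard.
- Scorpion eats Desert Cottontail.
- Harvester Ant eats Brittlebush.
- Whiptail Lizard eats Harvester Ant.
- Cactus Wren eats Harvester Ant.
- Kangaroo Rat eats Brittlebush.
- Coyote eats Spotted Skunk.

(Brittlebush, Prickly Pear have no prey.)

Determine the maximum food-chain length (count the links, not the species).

3 links

One longest chain: Brittlebush → Harvester Ant → Whiptail Lizard → Kit Fox.
It has 4 species and 3 links.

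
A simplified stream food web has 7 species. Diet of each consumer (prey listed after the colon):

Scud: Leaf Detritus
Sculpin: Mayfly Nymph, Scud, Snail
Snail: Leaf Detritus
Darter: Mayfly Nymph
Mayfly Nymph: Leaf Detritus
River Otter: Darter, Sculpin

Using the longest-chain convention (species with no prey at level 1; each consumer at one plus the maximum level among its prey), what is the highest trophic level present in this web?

Basal resources (level 1): Leaf Detritus.
Leaf Detritus → Mayfly Nymph → Darter → River Otter gives River Otter level 4.
No species has a prey at level 4, so no species reaches level 5.

4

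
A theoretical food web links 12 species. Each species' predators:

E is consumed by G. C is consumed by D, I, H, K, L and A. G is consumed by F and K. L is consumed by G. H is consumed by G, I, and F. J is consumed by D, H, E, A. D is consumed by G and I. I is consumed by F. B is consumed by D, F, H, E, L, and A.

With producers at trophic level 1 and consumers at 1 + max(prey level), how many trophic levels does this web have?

Producers (level 1): B, C, J.
B → H → I → F gives F level 4.
No species has a prey at level 4, so no species reaches level 5.

4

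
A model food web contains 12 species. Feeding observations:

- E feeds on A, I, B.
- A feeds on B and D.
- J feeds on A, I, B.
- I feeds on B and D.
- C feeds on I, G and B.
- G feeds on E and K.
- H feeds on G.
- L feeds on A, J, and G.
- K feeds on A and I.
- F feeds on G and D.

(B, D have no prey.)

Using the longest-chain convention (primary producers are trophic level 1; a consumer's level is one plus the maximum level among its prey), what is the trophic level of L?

Trophic level 5

B is a producer → level 1.
I eats B (level 1); other prey at levels: D 1 → level 2.
K eats I (level 2); other prey at levels: A 2 → level 3.
G eats K (level 3); other prey at levels: E 3 → level 4.
L eats G (level 4); other prey at levels: A 2, J 3 → level 5.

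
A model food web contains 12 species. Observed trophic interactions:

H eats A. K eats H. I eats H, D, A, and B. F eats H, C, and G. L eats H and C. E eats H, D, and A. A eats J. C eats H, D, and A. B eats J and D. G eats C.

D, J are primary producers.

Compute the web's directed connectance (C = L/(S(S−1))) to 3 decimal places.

C = 0.159

The web has S = 12 species and L = 21 feeding links.
C = L / (S(S−1)) = 21 / 132 = 0.1591 ≈ 0.159.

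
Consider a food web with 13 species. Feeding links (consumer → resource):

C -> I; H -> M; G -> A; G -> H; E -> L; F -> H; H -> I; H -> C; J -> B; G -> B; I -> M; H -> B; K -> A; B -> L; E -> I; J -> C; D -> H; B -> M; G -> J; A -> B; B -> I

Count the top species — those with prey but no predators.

Top species (has prey, but nothing eats it): E, K, D, G, F.
Count: 5.

5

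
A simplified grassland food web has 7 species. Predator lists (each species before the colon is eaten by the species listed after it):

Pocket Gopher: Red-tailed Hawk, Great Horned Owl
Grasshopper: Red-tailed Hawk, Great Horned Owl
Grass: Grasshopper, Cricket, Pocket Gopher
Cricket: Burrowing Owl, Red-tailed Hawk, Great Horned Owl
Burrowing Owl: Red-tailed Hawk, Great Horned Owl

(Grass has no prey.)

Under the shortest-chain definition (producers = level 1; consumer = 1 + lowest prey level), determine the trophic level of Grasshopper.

Grass is a producer → level 1.
Grasshopper eats Grass → level 2.

Trophic level 2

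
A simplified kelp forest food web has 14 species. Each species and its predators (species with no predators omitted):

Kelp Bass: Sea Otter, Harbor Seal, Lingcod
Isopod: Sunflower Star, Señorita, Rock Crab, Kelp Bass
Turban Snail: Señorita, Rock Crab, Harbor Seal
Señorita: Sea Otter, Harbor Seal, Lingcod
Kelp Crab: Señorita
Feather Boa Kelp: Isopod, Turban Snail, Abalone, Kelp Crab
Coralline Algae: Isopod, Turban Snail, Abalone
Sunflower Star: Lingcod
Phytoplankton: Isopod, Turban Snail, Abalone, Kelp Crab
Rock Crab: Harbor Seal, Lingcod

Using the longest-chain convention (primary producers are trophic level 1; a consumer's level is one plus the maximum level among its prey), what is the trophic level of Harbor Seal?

Trophic level 4

Feather Boa Kelp is a producer → level 1.
Isopod eats Feather Boa Kelp (level 1); other prey at levels: Coralline Algae 1, Phytoplankton 1 → level 2.
Señorita eats Isopod (level 2); other prey at levels: Turban Snail 2, Kelp Crab 2 → level 3.
Harbor Seal eats Señorita (level 3); other prey at levels: Turban Snail 2, Rock Crab 3, Kelp Bass 3 → level 4.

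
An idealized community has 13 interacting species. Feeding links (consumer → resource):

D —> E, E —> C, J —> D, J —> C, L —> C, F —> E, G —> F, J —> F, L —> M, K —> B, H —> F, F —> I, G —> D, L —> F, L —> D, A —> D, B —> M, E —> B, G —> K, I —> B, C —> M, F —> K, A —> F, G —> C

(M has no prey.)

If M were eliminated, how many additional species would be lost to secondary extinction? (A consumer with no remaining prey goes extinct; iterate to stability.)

Remove M.
Round 1: B (all prey gone), C (all prey gone) → extinct.
Round 2: I (all prey gone), E (all prey gone), K (all prey gone) → extinct.
Round 3: D (all prey gone), F (all prey gone) → extinct.
Round 4: G (all prey gone), L (all prey gone), H (all prey gone), A (all prey gone), J (all prey gone) → extinct.
No further losses. Total secondary extinctions: 12.

12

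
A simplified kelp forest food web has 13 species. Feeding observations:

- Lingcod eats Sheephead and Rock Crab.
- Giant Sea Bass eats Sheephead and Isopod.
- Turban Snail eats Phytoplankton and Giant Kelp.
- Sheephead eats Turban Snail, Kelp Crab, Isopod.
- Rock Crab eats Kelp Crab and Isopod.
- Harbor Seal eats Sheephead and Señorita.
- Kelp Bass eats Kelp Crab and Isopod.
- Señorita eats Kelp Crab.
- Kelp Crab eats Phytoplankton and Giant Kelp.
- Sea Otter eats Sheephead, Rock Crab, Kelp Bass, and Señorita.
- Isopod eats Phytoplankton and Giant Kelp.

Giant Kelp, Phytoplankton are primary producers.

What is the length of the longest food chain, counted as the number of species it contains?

4 species

One longest chain: Giant Kelp → Turban Snail → Sheephead → Giant Sea Bass.
It has 4 species and 3 links.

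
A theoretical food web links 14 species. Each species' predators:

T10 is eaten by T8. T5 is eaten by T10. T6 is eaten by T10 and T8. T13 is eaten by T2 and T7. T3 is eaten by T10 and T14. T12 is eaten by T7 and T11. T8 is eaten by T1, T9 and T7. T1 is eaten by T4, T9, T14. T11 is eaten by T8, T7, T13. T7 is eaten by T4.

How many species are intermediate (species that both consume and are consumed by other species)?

Intermediate species (has both prey and predators): T10, T11, T13, T8, T7, T1.
Count: 6.

6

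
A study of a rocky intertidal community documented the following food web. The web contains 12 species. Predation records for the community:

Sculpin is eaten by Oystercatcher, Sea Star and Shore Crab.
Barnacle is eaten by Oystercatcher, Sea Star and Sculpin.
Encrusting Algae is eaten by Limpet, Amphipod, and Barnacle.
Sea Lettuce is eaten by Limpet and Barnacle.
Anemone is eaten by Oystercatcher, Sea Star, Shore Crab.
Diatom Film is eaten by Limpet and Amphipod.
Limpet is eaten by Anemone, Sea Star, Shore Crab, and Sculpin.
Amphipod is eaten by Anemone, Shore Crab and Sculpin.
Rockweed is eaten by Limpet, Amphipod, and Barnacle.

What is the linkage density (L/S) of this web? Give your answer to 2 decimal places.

L/S = 2.17

There are L = 26 links among S = 12 species.
L/S = 26/12 = 2.1667 ≈ 2.17.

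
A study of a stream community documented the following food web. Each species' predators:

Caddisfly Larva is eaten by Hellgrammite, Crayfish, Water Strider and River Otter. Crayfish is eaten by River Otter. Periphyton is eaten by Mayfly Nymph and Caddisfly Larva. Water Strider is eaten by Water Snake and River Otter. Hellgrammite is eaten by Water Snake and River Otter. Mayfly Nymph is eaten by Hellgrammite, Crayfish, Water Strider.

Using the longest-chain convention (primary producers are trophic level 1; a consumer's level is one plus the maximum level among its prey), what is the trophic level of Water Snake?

Trophic level 4

Periphyton is a producer → level 1.
Caddisfly Larva eats Periphyton → level 2.
Water Strider eats Caddisfly Larva (level 2); other prey at levels: Mayfly Nymph 2 → level 3.
Water Snake eats Water Strider (level 3); other prey at levels: Hellgrammite 3 → level 4.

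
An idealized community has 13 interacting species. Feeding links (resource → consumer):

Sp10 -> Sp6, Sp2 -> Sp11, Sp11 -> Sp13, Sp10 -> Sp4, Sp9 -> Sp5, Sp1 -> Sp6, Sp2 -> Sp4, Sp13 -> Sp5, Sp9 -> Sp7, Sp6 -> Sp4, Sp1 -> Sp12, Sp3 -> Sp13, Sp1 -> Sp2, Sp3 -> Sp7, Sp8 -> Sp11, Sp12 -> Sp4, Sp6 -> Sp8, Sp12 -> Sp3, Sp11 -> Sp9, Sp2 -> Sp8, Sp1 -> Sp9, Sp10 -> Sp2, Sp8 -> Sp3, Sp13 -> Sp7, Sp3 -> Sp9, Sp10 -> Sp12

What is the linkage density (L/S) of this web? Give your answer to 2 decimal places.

L/S = 2.00

There are L = 26 links among S = 13 species.
L/S = 26/13 = 2.0000 ≈ 2.00.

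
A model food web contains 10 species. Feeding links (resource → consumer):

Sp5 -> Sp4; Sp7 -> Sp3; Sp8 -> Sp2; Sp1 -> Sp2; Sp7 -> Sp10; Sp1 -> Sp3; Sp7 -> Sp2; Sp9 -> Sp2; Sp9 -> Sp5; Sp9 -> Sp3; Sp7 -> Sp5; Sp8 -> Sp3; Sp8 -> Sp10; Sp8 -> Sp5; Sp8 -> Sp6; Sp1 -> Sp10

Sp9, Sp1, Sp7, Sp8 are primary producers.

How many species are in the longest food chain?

One longest chain: Sp9 → Sp5 → Sp4.
It has 3 species and 2 links.

3 species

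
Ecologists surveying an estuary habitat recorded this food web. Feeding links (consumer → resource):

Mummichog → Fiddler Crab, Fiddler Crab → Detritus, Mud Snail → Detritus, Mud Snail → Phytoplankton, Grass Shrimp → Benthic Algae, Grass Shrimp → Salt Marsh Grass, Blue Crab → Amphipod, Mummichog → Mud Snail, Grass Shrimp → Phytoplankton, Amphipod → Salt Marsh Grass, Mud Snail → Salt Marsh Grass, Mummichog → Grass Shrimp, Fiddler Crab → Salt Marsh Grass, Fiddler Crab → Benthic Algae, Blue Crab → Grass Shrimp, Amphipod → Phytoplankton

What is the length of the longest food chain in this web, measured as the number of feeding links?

One longest chain: Salt Marsh Grass → Grass Shrimp → Mummichog.
It has 3 species and 2 links.

2 links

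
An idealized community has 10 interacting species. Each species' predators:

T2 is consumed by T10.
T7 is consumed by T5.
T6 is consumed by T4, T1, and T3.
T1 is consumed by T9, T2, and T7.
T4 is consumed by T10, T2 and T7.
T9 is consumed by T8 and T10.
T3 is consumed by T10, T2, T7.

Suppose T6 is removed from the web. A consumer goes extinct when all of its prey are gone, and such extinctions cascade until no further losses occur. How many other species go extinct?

Remove T6.
Round 1: T4 (all prey gone), T1 (all prey gone), T3 (all prey gone) → extinct.
Round 2: T7 (all prey gone), T2 (all prey gone), T9 (all prey gone) → extinct.
Round 3: T5 (all prey gone), T8 (all prey gone), T10 (all prey gone) → extinct.
No further losses. Total secondary extinctions: 9.

9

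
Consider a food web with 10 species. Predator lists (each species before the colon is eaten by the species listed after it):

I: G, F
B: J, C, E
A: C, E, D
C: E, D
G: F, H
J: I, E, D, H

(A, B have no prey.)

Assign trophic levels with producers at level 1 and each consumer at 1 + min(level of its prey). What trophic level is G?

Trophic level 4

B is a producer → level 1.
J eats B → level 2.
I eats J → level 3.
G eats I → level 4.
No prey of G is below level 3, so 4 is the minimum.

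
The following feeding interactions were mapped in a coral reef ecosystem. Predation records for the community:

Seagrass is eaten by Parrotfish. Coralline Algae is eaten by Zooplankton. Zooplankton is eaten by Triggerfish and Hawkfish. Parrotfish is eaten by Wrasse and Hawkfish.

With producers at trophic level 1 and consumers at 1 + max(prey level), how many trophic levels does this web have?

3

Producers (level 1): Seagrass, Coralline Algae.
Coralline Algae → Zooplankton → Triggerfish gives Triggerfish level 3.
No species has a prey at level 3, so no species reaches level 4.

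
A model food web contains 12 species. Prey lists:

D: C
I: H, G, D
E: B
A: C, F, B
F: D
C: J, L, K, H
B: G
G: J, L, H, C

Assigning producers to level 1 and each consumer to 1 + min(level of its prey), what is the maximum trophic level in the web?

Producers (level 1): J, L, K, H.
Following each consumer down to its lowest-level prey: J → G → B → E (levels 1 through 4).
All prey of E (B 3) are at level 3 or above, so E is at level 1 + 3 = 4.
Every consumer has at least one prey at level 3 or below, so none exceeds level 4.

4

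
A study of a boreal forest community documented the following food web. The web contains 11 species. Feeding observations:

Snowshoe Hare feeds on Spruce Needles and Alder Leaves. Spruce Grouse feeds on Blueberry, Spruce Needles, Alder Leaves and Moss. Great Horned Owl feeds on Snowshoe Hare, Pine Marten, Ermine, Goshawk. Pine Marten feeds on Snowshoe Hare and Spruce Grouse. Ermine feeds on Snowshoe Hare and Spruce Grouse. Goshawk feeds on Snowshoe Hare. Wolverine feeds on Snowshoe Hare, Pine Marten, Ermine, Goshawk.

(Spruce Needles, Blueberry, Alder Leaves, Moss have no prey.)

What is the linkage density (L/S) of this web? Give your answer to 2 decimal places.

L/S = 1.73

There are L = 19 links among S = 11 species.
L/S = 19/11 = 1.7273 ≈ 1.73.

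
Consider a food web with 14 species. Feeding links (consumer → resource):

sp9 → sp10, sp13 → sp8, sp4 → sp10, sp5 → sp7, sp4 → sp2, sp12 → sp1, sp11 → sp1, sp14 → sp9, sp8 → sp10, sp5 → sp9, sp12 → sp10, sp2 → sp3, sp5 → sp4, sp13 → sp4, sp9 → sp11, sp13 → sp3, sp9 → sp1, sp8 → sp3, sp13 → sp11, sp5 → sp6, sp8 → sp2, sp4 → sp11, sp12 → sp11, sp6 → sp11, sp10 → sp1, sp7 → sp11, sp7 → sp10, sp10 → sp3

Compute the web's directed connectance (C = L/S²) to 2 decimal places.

The web has S = 14 species and L = 28 feeding links.
C = L / S² = 28 / 196 = 0.1429 ≈ 0.14.

C = 0.14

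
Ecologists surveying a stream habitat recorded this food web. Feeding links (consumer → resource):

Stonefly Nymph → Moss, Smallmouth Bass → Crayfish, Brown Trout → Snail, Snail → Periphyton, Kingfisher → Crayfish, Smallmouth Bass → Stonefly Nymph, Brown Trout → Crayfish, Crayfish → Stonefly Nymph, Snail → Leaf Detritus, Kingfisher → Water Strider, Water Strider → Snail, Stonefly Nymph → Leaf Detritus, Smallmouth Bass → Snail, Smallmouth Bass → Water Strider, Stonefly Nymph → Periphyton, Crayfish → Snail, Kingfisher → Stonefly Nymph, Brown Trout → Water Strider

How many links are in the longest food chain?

One longest chain: Periphyton → Snail → Water Strider → Kingfisher.
It has 4 species and 3 links.

3 links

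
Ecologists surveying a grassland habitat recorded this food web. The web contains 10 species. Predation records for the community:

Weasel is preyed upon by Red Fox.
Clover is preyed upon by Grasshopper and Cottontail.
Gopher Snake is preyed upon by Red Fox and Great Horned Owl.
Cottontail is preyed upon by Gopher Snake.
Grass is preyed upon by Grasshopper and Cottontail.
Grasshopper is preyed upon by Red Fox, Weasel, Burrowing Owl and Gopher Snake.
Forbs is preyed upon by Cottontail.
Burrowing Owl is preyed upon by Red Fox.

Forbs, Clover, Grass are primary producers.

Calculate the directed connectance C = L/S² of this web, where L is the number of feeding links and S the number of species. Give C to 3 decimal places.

C = 0.140

The web has S = 10 species and L = 14 feeding links.
C = L / S² = 14 / 100 = 0.1400 ≈ 0.140.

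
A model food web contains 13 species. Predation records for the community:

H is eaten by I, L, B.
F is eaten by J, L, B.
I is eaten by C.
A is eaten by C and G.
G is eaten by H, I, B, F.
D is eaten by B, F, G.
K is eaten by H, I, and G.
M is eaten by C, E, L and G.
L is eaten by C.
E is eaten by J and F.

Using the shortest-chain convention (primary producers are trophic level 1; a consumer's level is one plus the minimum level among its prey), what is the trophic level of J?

M is a producer → level 1.
E eats M → level 2.
J eats E → level 3.
No prey of J is below level 2, so 3 is the minimum.

Trophic level 3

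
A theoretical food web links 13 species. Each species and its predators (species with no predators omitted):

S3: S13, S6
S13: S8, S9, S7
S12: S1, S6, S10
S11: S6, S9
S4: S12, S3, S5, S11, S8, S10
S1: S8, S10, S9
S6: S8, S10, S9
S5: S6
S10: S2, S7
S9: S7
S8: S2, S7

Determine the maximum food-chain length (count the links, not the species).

One longest chain: S4 → S3 → S13 → S8 → S2.
It has 5 species and 4 links.

4 links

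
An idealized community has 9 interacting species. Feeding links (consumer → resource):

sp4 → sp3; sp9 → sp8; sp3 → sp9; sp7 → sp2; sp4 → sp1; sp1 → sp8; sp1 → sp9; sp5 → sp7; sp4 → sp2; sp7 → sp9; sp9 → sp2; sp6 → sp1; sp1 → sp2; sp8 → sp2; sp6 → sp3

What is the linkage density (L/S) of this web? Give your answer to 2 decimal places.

L/S = 1.67

There are L = 15 links among S = 9 species.
L/S = 15/9 = 1.6667 ≈ 1.67.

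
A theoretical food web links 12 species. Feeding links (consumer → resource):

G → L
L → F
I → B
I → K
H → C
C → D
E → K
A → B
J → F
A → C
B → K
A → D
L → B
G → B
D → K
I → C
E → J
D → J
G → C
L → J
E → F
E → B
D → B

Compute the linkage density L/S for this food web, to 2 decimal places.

L/S = 1.92

There are L = 23 links among S = 12 species.
L/S = 23/12 = 1.9167 ≈ 1.92.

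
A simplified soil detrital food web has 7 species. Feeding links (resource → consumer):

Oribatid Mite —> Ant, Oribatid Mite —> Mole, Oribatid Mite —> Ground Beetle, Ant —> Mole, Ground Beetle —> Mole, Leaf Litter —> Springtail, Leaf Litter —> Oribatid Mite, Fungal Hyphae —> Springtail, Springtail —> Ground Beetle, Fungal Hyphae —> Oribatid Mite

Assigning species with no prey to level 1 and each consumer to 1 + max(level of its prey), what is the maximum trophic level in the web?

4

Basal resources (level 1): Fungal Hyphae, Leaf Litter.
Fungal Hyphae → Oribatid Mite → Ant → Mole gives Mole level 4.
No species has a prey at level 4, so no species reaches level 5.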